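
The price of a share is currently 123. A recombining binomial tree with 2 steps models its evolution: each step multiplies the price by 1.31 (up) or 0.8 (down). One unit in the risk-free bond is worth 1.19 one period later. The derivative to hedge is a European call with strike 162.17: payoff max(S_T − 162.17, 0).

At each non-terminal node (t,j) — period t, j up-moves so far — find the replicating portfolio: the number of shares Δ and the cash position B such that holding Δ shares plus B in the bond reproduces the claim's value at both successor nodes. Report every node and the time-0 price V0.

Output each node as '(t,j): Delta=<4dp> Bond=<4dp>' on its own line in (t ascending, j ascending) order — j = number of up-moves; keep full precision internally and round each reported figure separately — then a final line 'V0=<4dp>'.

No-arbitrage ⇒ martingale measure with p* = (R−d)/(u−d) = 0.7647.
At expiry t=2: V(2,0)=0.0000, V(2,1)=0.0000, V(2,2)=48.9103
(1,0): S=98.4000. Δ = (V_up−V_dn)/(S_up−S_dn) = (0.0000−0.0000)/(128.9040−78.7200) = 0.0000. V = [p*·0.0000 + (1−p*)·0.0000]/1.19 = 0.0000. B = V − Δ·S = 0.0000.
(1,1): S=161.1300. Δ = (V_up−V_dn)/(S_up−S_dn) = (48.9103−0.0000)/(211.0803−128.9040) = 0.5952. V = [p*·48.9103 + (1−p*)·0.0000]/1.19 = 31.4302. B = V − Δ·S = -64.4723.
(0,0): S=123.0000. Δ = (V_up−V_dn)/(S_up−S_dn) = (31.4302−0.0000)/(161.1300−98.4000) = 0.5010. V = [p*·31.4302 + (1−p*)·0.0000]/1.19 = 20.1974. B = V − Δ·S = -41.4305.
The time-0 hedge costs 20.1974, which is the no-arbitrage price.

(0,0): Delta=0.5010 Bond=-41.4305
(1,0): Delta=0.0000 Bond=0.0000
(1,1): Delta=0.5952 Bond=-64.4723
V0=20.1974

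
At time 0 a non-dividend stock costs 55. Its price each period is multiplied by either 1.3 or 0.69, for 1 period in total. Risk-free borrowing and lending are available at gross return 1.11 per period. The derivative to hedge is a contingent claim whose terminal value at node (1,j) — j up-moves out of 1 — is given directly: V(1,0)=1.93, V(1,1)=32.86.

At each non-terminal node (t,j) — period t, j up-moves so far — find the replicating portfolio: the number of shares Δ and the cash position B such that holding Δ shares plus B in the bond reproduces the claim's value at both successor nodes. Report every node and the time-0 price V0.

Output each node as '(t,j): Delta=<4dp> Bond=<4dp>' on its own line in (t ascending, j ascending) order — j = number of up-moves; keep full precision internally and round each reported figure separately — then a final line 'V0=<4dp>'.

(0,0): Delta=0.9219 Bond=-29.7805
V0=20.9244

The replicating-portfolio and risk-neutral prices coincide; use p* = (1.11−0.69)/(1.3−0.69) = 0.6885 for the latter.
Terminal values V(1,·): V(1,0)=1.9300, V(1,1)=32.8600
  t=0,j=0: stock 55.0000 → up 71.5000 (V=32.8600), down 37.9500 (V=1.9300). Price 20.9244; hedge Δ=0.9219, bond B=-29.7805.
Self-financing check: at every node Δ·S+B equals the discounted successor values.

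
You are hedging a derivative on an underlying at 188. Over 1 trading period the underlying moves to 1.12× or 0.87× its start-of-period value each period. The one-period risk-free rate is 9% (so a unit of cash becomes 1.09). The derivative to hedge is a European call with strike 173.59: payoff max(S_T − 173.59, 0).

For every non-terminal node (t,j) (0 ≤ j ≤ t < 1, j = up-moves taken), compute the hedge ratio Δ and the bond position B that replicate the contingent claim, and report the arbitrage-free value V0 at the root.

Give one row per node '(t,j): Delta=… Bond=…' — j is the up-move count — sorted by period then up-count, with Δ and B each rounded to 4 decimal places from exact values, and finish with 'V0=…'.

(0,0): Delta=0.7866 Bond=-118.0327
V0=29.8473

Since d<R<u, set p* = (R−d)/(u−d) = 0.8800; price each node as the discounted p*-expectation of its children.
At expiry t=1: V(1,0)=0.0000, V(1,1)=36.9700
(0,0): S=188.0000. Δ = (V_up−V_dn)/(S_up−S_dn) = (36.9700−0.0000)/(210.5600−163.5600) = 0.7866. V = [p*·36.9700 + (1−p*)·0.0000]/1.09 = 29.8473. B = V − Δ·S = -118.0327.
Root portfolio cost Δ·188+B reproduces V0=29.8473.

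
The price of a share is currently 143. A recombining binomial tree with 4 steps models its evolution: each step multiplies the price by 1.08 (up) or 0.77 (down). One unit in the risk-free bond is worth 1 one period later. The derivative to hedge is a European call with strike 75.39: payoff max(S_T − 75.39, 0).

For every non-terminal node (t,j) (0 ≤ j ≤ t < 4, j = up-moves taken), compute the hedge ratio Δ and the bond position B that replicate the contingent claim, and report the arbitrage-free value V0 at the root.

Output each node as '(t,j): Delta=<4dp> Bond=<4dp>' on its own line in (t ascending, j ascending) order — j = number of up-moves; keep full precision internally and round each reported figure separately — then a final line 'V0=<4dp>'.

(0,0): Delta=0.9758 Bond=-71.5726
(1,0): Delta=0.9057 Bond=-63.8548
(1,1): Delta=0.9932 Bond=-74.2571
(2,0): Delta=0.6634 Bond=-43.3128
(2,1): Delta=0.9658 Bond=-70.9998
(2,2): Delta=1.0000 Bond=-75.3900
(3,0): Delta=0.0000 Bond=0.0000
(3,1): Delta=0.8280 Bond=-58.3781
(3,2): Delta=1.0000 Bond=-75.3900
(3,3): Delta=1.0000 Bond=-75.3900
V0=67.9705

The replicating-portfolio and risk-neutral prices coincide; use p* = (1−0.77)/(1.08−0.77) = 0.7419 for the latter.
At expiry t=4: V(4,0)=0.0000, V(4,1)=0.0000, V(4,2)=23.5029, V(4,3)=63.3169, V(4,4)=119.1599
(3,0): S=65.2842. Δ = (V_up−V_dn)/(S_up−S_dn) = (0.0000−0.0000)/(70.5070−50.2688) = 0.0000. V = [p*·0.0000 + (1−p*)·0.0000]/1 = 0.0000. B = V − Δ·S = 0.0000.
(3,1): S=91.5675. Δ = (V_up−V_dn)/(S_up−S_dn) = (23.5029−0.0000)/(98.8929−70.5070) = 0.8280. V = [p*·23.5029 + (1−p*)·0.0000]/1 = 17.4376. B = V − Δ·S = -58.3781.
(3,2): S=128.4323. Δ = (V_up−V_dn)/(S_up−S_dn) = (63.3169−23.5029)/(138.7069−98.8929) = 1.0000. V = [p*·63.3169 + (1−p*)·23.5029]/1 = 53.0423. B = V − Δ·S = -75.3900.
(3,3): S=180.1388. Δ = (V_up−V_dn)/(S_up−S_dn) = (119.1599−63.3169)/(194.5499−138.7069) = 1.0000. V = [p*·119.1599 + (1−p*)·63.3169]/1 = 104.7488. B = V − Δ·S = -75.3900.
(2,0): S=84.7847. Δ = (V_up−V_dn)/(S_up−S_dn) = (17.4376−0.0000)/(91.5675−65.2842) = 0.6634. V = [p*·17.4376 + (1−p*)·0.0000]/1 = 12.9376. B = V − Δ·S = -43.3128.
(2,1): S=118.9188. Δ = (V_up−V_dn)/(S_up−S_dn) = (53.0423−17.4376)/(128.4323−91.5675) = 0.9658. V = [p*·53.0423 + (1−p*)·17.4376]/1 = 43.8540. B = V − Δ·S = -70.9998.
(2,2): S=166.7952. Δ = (V_up−V_dn)/(S_up−S_dn) = (104.7488−53.0423)/(180.1388−128.4323) = 1.0000. V = [p*·104.7488 + (1−p*)·53.0423]/1 = 91.4052. B = V − Δ·S = -75.3900.
(1,0): S=110.1100. Δ = (V_up−V_dn)/(S_up−S_dn) = (43.8540−12.9376)/(118.9188−84.7847) = 0.9057. V = [p*·43.8540 + (1−p*)·12.9376]/1 = 35.8756. B = V − Δ·S = -63.8548.
(1,1): S=154.4400. Δ = (V_up−V_dn)/(S_up−S_dn) = (91.4052−43.8540)/(166.7952−118.9188) = 0.9932. V = [p*·91.4052 + (1−p*)·43.8540]/1 = 79.1339. B = V − Δ·S = -74.2571.
(0,0): S=143.0000. Δ = (V_up−V_dn)/(S_up−S_dn) = (79.1339−35.8756)/(154.4400−110.1100) = 0.9758. V = [p*·79.1339 + (1−p*)·35.8756]/1 = 67.9705. B = V − Δ·S = -71.5726.
Root portfolio cost Δ·143+B reproduces V0=67.9705.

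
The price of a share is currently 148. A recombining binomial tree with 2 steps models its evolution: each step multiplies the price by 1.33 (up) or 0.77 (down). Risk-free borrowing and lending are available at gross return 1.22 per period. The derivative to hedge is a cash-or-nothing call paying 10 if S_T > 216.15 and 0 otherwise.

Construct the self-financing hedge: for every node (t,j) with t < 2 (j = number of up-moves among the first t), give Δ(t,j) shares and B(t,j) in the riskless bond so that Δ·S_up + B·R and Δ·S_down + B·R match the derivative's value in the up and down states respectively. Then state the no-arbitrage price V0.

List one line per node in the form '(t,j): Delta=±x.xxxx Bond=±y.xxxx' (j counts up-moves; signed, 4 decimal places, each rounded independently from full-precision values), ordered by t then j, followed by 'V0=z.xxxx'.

Risk-neutral probability p* = (R−d)/(u−d) = (1.22−0.77)/(1.33−0.77) = 0.8036.
Payoff layer (t=2): V(2,0)=0.0000, V(2,1)=0.0000, V(2,2)=10.0000
Node (1,0) S=113.9600: V=(p*·0.0000+(1−p*)·0.0000)/1.22=0.0000; Δ=(0.0000−0.0000)/(151.5668−87.7492)=0.0000; B=V−Δ·S=0.0000
Node (1,1) S=196.8400: V=(p*·10.0000+(1−p*)·0.0000)/1.22=6.5867; Δ=(10.0000−0.0000)/(261.7972−151.5668)=0.0907; B=V−Δ·S=-11.2705
Node (0,0) S=148.0000: V=(p*·6.5867+(1−p*)·0.0000)/1.22=4.3384; Δ=(6.5867−0.0000)/(196.8400−113.9600)=0.0795; B=V−Δ·S=-7.4235
Check: Δ(0,0)·S0 + B(0,0) = 4.3384 = V0.

(0,0): Delta=0.0795 Bond=-7.4235
(1,0): Delta=0.0000 Bond=0.0000
(1,1): Delta=0.0907 Bond=-11.2705
V0=4.3384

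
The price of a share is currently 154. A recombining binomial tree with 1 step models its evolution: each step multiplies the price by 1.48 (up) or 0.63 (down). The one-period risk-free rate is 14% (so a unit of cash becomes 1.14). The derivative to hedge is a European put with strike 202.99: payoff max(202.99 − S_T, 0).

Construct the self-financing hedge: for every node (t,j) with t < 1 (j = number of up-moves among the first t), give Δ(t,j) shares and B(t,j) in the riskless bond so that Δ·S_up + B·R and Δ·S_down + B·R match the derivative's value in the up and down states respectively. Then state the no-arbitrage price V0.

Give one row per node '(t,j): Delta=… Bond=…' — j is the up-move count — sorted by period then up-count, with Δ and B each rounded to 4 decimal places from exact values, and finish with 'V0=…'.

(0,0): Delta=-0.8095 Bond=161.8530
V0=37.1825

The replicating-portfolio and risk-neutral prices coincide; use p* = (1.14−0.63)/(1.48−0.63) = 0.6000 for the latter.
At expiry t=1: V(1,0)=105.9700, V(1,1)=0.0000
(0,0): S=154.0000. Δ = (V_up−V_dn)/(S_up−S_dn) = (0.0000−105.9700)/(227.9200−97.0200) = -0.8095. V = [p*·0.0000 + (1−p*)·105.9700]/1.14 = 37.1825. B = V − Δ·S = 161.8530.
Each (Δ,B) replicates both successor values, so the strategy is self-financing and V0 is arbitrage-free.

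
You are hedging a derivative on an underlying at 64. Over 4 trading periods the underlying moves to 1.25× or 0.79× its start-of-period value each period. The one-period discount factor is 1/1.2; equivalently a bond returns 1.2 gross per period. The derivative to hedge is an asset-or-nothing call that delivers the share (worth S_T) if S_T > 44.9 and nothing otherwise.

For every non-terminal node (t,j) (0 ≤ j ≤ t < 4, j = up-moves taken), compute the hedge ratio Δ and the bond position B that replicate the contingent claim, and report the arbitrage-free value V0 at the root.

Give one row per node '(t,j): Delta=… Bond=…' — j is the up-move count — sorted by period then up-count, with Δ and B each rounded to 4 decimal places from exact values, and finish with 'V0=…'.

(0,0): Delta=1.0241 Bond=-1.6329
(1,0): Delta=1.2231 Bond=-12.0184
(1,1): Delta=1.0088 Bond=-0.7328
(2,0): Delta=2.5229 Bond=-66.3418
(2,1): Delta=1.1229 Bond=-8.0905
(2,2): Delta=1.0000 Bond=0.0000
(3,0): Delta=0.0000 Bond=0.0000
(3,1): Delta=2.7174 Bond=-89.3187
(3,2): Delta=1.0000 Bond=0.0000
(3,3): Delta=1.0000 Bond=0.0000
V0=63.9112

Since d<R<u, set p* = (R−d)/(u−d) = 0.8913; price each node as the discounted p*-expectation of its children.
Terminal values V(4,·): V(4,0)=0.0000, V(4,1)=0.0000, V(4,2)=62.4100, V(4,3)=98.7500, V(4,4)=156.2500
Node (3,0) S=31.5545: V=(p*·0.0000+(1−p*)·0.0000)/1.2=0.0000; Δ=(0.0000−0.0000)/(39.4431−24.9281)=0.0000; B=V−Δ·S=0.0000
Node (3,1) S=49.9280: V=(p*·62.4100+(1−p*)·0.0000)/1.2=46.3553; Δ=(62.4100−0.0000)/(62.4100−39.4431)=2.7174; B=V−Δ·S=-89.3187
Node (3,2) S=79.0000: V=(p*·98.7500+(1−p*)·62.4100)/1.2=79.0000; Δ=(98.7500−62.4100)/(98.7500−62.4100)=1.0000; B=V−Δ·S=0.0000
Node (3,3) S=125.0000: V=(p*·156.2500+(1−p*)·98.7500)/1.2=125.0000; Δ=(156.2500−98.7500)/(156.2500−98.7500)=1.0000; B=V−Δ·S=0.0000
Node (2,0) S=39.9424: V=(p*·46.3553+(1−p*)·0.0000)/1.2=34.4305; Δ=(46.3553−0.0000)/(49.9280−31.5545)=2.5229; B=V−Δ·S=-66.3418
Node (2,1) S=63.2000: V=(p*·79.0000+(1−p*)·46.3553)/1.2=62.8764; Δ=(79.0000−46.3553)/(79.0000−49.9280)=1.1229; B=V−Δ·S=-8.0905
Node (2,2) S=100.0000: V=(p*·125.0000+(1−p*)·79.0000)/1.2=100.0000; Δ=(125.0000−79.0000)/(125.0000−79.0000)=1.0000; B=V−Δ·S=0.0000
Node (1,0) S=50.5600: V=(p*·62.8764+(1−p*)·34.4305)/1.2=49.8204; Δ=(62.8764−34.4305)/(63.2000−39.9424)=1.2231; B=V−Δ·S=-12.0184
Node (1,1) S=80.0000: V=(p*·100.0000+(1−p*)·62.8764)/1.2=79.9707; Δ=(100.0000−62.8764)/(100.0000−63.2000)=1.0088; B=V−Δ·S=-0.7328
Node (0,0) S=64.0000: V=(p*·79.9707+(1−p*)·49.8204)/1.2=63.9112; Δ=(79.9707−49.8204)/(80.0000−50.5600)=1.0241; B=V−Δ·S=-1.6329
The time-0 hedge costs 63.9112, which is the no-arbitrage price.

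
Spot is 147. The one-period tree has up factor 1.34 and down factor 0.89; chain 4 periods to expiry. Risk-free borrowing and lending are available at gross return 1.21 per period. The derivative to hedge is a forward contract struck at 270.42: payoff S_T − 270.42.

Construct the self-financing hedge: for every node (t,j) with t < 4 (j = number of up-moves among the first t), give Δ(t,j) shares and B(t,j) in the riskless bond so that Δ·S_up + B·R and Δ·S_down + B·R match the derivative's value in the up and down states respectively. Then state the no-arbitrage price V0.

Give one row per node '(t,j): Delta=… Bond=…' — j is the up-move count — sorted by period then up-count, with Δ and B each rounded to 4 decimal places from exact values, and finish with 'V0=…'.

Risk-neutral probability p* = (R−d)/(u−d) = (1.21−0.89)/(1.34−0.89) = 0.7111.
Terminal values V(4,·): V(4,0)=-178.1889, V(4,1)=-131.5552, V(4,2)=-61.3427, V(4,3)=44.3706, V(4,4)=203.5344
Node (3,0) S=103.6304: V=(p*·-131.5552+(1−p*)·-178.1889)/1.21=-119.8572; Δ=(-131.5552−-178.1889)/(138.8648−92.2311)=1.0000; B=V−Δ·S=-223.4876
Node (3,1) S=156.0279: V=(p*·-61.3427+(1−p*)·-131.5552)/1.21=-67.4597; Δ=(-61.3427−-131.5552)/(209.0773−138.8648)=1.0000; B=V−Δ·S=-223.4876
Node (3,2) S=234.9183: V=(p*·44.3706+(1−p*)·-61.3427)/1.21=11.4307; Δ=(44.3706−-61.3427)/(314.7906−209.0773)=1.0000; B=V−Δ·S=-223.4876
Node (3,3) S=353.6973: V=(p*·203.5344+(1−p*)·44.3706)/1.21=130.2097; Δ=(203.5344−44.3706)/(473.9544−314.7906)=1.0000; B=V−Δ·S=-223.4876
Node (2,0) S=116.4387: V=(p*·-67.4597+(1−p*)·-119.8572)/1.21=-68.2618; Δ=(-67.4597−-119.8572)/(156.0279−103.6304)=1.0000; B=V−Δ·S=-184.7005
Node (2,1) S=175.3122: V=(p*·11.4307+(1−p*)·-67.4597)/1.21=-9.3883; Δ=(11.4307−-67.4597)/(234.9183−156.0279)=1.0000; B=V−Δ·S=-184.7005
Node (2,2) S=263.9532: V=(p*·130.2097+(1−p*)·11.4307)/1.21=79.2527; Δ=(130.2097−11.4307)/(353.6973−234.9183)=1.0000; B=V−Δ·S=-184.7005
Node (1,0) S=130.8300: V=(p*·-9.3883+(1−p*)·-68.2618)/1.21=-21.8150; Δ=(-9.3883−-68.2618)/(175.3122−116.4387)=1.0000; B=V−Δ·S=-152.6450
Node (1,1) S=196.9800: V=(p*·79.2527+(1−p*)·-9.3883)/1.21=44.3350; Δ=(79.2527−-9.3883)/(263.9532−175.3122)=1.0000; B=V−Δ·S=-152.6450
Node (0,0) S=147.0000: V=(p*·44.3350+(1−p*)·-21.8150)/1.21=20.8471; Δ=(44.3350−-21.8150)/(196.9800−130.8300)=1.0000; B=V−Δ·S=-126.1529
The time-0 hedge costs 20.8471, which is the no-arbitrage price.

(0,0): Delta=1.0000 Bond=-126.1529
(1,0): Delta=1.0000 Bond=-152.6450
(1,1): Delta=1.0000 Bond=-152.6450
(2,0): Delta=1.0000 Bond=-184.7005
(2,1): Delta=1.0000 Bond=-184.7005
(2,2): Delta=1.0000 Bond=-184.7005
(3,0): Delta=1.0000 Bond=-223.4876
(3,1): Delta=1.0000 Bond=-223.4876
(3,2): Delta=1.0000 Bond=-223.4876
(3,3): Delta=1.0000 Bond=-223.4876
V0=20.8471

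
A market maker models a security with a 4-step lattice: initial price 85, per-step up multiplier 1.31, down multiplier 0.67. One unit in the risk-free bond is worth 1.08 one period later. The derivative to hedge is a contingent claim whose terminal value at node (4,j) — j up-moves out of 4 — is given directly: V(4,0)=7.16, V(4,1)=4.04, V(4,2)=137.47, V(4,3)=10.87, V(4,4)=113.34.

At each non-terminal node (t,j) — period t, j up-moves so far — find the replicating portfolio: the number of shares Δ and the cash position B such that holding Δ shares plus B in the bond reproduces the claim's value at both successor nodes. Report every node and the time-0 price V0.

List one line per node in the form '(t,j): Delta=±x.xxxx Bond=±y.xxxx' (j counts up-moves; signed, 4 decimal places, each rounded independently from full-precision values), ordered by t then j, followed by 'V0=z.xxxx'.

No-arbitrage ⇒ martingale measure with p* = (R−d)/(u−d) = 0.6406.
Terminal values V(4,·): V(4,0)=7.1600, V(4,1)=4.0400, V(4,2)=137.4700, V(4,3)=10.8700, V(4,4)=113.3400
Node (3,0) S=25.5649: V=(p*·4.0400+(1−p*)·7.1600)/1.08=4.7789; Δ=(4.0400−7.1600)/(33.4900−17.1285)=-0.1907; B=V−Δ·S=9.6539
Node (3,1) S=49.9850: V=(p*·137.4700+(1−p*)·4.0400)/1.08=82.8876; Δ=(137.4700−4.0400)/(65.4804−33.4900)=4.1709; B=V−Δ·S=-125.5968
Node (3,2) S=97.7319: V=(p*·10.8700+(1−p*)·137.4700)/1.08=52.1916; Δ=(10.8700−137.4700)/(128.0288−65.4804)=-2.0240; B=V−Δ·S=250.0041
Node (3,3) S=191.0877: V=(p*·113.3400+(1−p*)·10.8700)/1.08=70.8471; Δ=(113.3400−10.8700)/(250.3249−128.0288)=0.8379; B=V−Δ·S=-89.2623
Node (2,0) S=38.1565: V=(p*·82.8876+(1−p*)·4.7789)/1.08=50.7568; Δ=(82.8876−4.7789)/(49.9850−25.5649)=3.1985; B=V−Δ·S=-71.2880
Node (2,1) S=74.6045: V=(p*·52.1916+(1−p*)·82.8876)/1.08=58.5398; Δ=(52.1916−82.8876)/(97.7319−49.9850)=-0.6429; B=V−Δ·S=106.5023
Node (2,2) S=145.8685: V=(p*·70.8471+(1−p*)·52.1916)/1.08=59.3914; Δ=(70.8471−52.1916)/(191.0877−97.7319)=0.1998; B=V−Δ·S=30.2422
Node (1,0) S=56.9500: V=(p*·58.5398+(1−p*)·50.7568)/1.08=51.6136; Δ=(58.5398−50.7568)/(74.6045−38.1565)=0.2135; B=V−Δ·S=39.4527
Node (1,1) S=111.3500: V=(p*·59.3914+(1−p*)·58.5398)/1.08=54.7087; Δ=(59.3914−58.5398)/(145.8685−74.6045)=0.0120; B=V−Δ·S=53.3779
Node (0,0) S=85.0000: V=(p*·54.7087+(1−p*)·51.6136)/1.08=49.6263; Δ=(54.7087−51.6136)/(111.3500−56.9500)=0.0569; B=V−Δ·S=44.7903
Self-financing check: at every node Δ·S+B equals the discounted successor values.

(0,0): Delta=0.0569 Bond=44.7903
(1,0): Delta=0.2135 Bond=39.4527
(1,1): Delta=0.0120 Bond=53.3779
(2,0): Delta=3.1985 Bond=-71.2880
(2,1): Delta=-0.6429 Bond=106.5023
(2,2): Delta=0.1998 Bond=30.2422
(3,0): Delta=-0.1907 Bond=9.6539
(3,1): Delta=4.1709 Bond=-125.5968
(3,2): Delta=-2.0240 Bond=250.0041
(3,3): Delta=0.8379 Bond=-89.2623
V0=49.6263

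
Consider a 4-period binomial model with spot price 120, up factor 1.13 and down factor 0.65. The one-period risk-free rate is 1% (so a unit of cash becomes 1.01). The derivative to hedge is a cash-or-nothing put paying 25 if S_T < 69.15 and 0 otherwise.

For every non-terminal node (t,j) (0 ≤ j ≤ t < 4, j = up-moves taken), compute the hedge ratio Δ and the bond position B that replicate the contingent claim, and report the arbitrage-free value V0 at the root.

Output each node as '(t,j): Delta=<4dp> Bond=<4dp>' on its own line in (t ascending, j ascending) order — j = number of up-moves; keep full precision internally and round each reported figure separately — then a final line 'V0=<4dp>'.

Under the risk-neutral measure, an up-move has probability p* = (R−d)/(u−d) = 0.7500 and values discount at R = 1.01.
Terminal values V(4,·): V(4,0)=25.0000, V(4,1)=25.0000, V(4,2)=25.0000, V(4,3)=0.0000, V(4,4)=0.0000
  t=3,j=0: stock 32.9550 → up 37.2391 (V=25.0000), down 21.4207 (V=25.0000). Price 24.7525; hedge Δ=0.0000, bond B=24.7525.
  t=3,j=1: stock 57.2910 → up 64.7388 (V=25.0000), down 37.2392 (V=25.0000). Price 24.7525; hedge Δ=0.0000, bond B=24.7525.
  t=3,j=2: stock 99.5982 → up 112.5460 (V=0.0000), down 64.7388 (V=25.0000). Price 6.1881; hedge Δ=-0.5229, bond B=58.2715.
  t=3,j=3: stock 173.1476 → up 195.6568 (V=0.0000), down 112.5460 (V=0.0000). Price 0.0000; hedge Δ=0.0000, bond B=0.0000.
  t=2,j=0: stock 50.7000 → up 57.2910 (V=24.7525), down 32.9550 (V=24.7525). Price 24.5074; hedge Δ=0.0000, bond B=24.5074.
  t=2,j=1: stock 88.1400 → up 99.5982 (V=6.1881), down 57.2910 (V=24.7525). Price 10.7220; hedge Δ=-0.4388, bond B=49.3977.
  t=2,j=2: stock 153.2280 → up 173.1476 (V=0.0000), down 99.5982 (V=6.1881). Price 1.5317; hedge Δ=-0.0841, bond B=14.4236.
  t=1,j=0: stock 78.0000 → up 88.1400 (V=10.7220), down 50.7000 (V=24.5074). Price 14.0281; hedge Δ=-0.3682, bond B=42.7477.
  t=1,j=1: stock 135.6000 → up 153.2280 (V=1.5317), down 88.1400 (V=10.7220). Price 3.7914; hedge Δ=-0.1412, bond B=22.9378.
  t=0,j=0: stock 120.0000 → up 135.6000 (V=3.7914), down 78.0000 (V=14.0281). Price 6.2877; hedge Δ=-0.1777, bond B=27.6141.
The time-0 hedge costs 6.2877, which is the no-arbitrage price.

(0,0): Delta=-0.1777 Bond=27.6141
(1,0): Delta=-0.3682 Bond=42.7477
(1,1): Delta=-0.1412 Bond=22.9378
(2,0): Delta=0.0000 Bond=24.5074
(2,1): Delta=-0.4388 Bond=49.3977
(2,2): Delta=-0.0841 Bond=14.4236
(3,0): Delta=0.0000 Bond=24.7525
(3,1): Delta=0.0000 Bond=24.7525
(3,2): Delta=-0.5229 Bond=58.2715
(3,3): Delta=0.0000 Bond=0.0000
V0=6.2877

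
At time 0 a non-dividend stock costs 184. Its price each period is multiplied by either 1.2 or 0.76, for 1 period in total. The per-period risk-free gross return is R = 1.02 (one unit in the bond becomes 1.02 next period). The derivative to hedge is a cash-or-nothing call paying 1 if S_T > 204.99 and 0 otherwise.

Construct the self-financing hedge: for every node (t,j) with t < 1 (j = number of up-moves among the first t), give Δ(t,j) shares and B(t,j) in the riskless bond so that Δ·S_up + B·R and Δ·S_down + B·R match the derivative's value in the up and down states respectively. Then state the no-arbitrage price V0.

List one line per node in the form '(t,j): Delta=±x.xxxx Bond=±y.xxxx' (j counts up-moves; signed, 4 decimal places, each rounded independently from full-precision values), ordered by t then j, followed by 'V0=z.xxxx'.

No-arbitrage ⇒ martingale measure with p* = (R−d)/(u−d) = 0.5909.
Payoff layer (t=1): V(1,0)=0.0000, V(1,1)=1.0000
Node (0,0) S=184.0000: V=(p*·1.0000+(1−p*)·0.0000)/1.02=0.5793; Δ=(1.0000−0.0000)/(220.8000−139.8400)=0.0124; B=V−Δ·S=-1.6934
The time-0 hedge costs 0.5793, which is the no-arbitrage price.

(0,0): Delta=0.0124 Bond=-1.6934
V0=0.5793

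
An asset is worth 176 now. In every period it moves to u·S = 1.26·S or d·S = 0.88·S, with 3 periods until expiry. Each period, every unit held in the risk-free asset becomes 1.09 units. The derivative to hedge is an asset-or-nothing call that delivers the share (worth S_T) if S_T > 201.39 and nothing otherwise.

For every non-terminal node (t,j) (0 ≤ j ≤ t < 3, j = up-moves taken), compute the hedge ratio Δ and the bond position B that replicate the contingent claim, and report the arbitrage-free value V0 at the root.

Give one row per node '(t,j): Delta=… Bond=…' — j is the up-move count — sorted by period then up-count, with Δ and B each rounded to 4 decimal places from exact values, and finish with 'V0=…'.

No-arbitrage ⇒ martingale measure with p* = (R−d)/(u−d) = 0.5526.
At expiry t=3: V(3,0)=0.0000, V(3,1)=0.0000, V(3,2)=245.8875, V(3,3)=352.0662
(2,0): S=136.2944. Δ = (V_up−V_dn)/(S_up−S_dn) = (0.0000−0.0000)/(171.7309−119.9391) = 0.0000. V = [p*·0.0000 + (1−p*)·0.0000]/1.09 = 0.0000. B = V − Δ·S = 0.0000.
(2,1): S=195.1488. Δ = (V_up−V_dn)/(S_up−S_dn) = (245.8875−0.0000)/(245.8875−171.7309) = 3.3158. V = [p*·245.8875 + (1−p*)·0.0000]/1.09 = 124.6653. B = V − Δ·S = -522.4070.
(2,2): S=279.4176. Δ = (V_up−V_dn)/(S_up−S_dn) = (352.0662−245.8875)/(352.0662−245.8875) = 1.0000. V = [p*·352.0662 + (1−p*)·245.8875]/1.09 = 279.4176. B = V − Δ·S = 0.0000.
(1,0): S=154.8800. Δ = (V_up−V_dn)/(S_up−S_dn) = (124.6653−0.0000)/(195.1488−136.2944) = 2.1182. V = [p*·124.6653 + (1−p*)·0.0000]/1.09 = 63.2055. B = V − Δ·S = -264.8611.
(1,1): S=221.7600. Δ = (V_up−V_dn)/(S_up−S_dn) = (279.4176−124.6653)/(279.4176−195.1488) = 1.8364. V = [p*·279.4176 + (1−p*)·124.6653]/1.09 = 192.8315. B = V − Δ·S = -214.4114.
(0,0): S=176.0000. Δ = (V_up−V_dn)/(S_up−S_dn) = (192.8315−63.2055)/(221.7600−154.8800) = 1.9382. V = [p*·192.8315 + (1−p*)·63.2055]/1.09 = 123.7073. B = V − Δ·S = -217.4138.
Root portfolio cost Δ·176+B reproduces V0=123.7073.

(0,0): Delta=1.9382 Bond=-217.4138
(1,0): Delta=2.1182 Bond=-264.8611
(1,1): Delta=1.8364 Bond=-214.4114
(2,0): Delta=0.0000 Bond=0.0000
(2,1): Delta=3.3158 Bond=-522.4070
(2,2): Delta=1.0000 Bond=0.0000
V0=123.7073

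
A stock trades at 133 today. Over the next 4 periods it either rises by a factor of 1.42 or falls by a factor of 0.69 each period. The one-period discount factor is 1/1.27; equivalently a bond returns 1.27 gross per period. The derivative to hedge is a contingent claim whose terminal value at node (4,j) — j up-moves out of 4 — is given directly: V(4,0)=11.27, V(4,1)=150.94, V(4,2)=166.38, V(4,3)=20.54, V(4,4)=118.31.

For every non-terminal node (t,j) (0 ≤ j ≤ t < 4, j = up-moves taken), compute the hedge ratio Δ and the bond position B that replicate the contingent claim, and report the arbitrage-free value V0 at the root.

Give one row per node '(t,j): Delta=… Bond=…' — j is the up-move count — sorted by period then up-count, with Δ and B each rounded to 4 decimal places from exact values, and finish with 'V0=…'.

(0,0): Delta=-0.0249 Bond=36.5228
(1,0): Delta=-0.7508 Bond=113.0010
(1,1): Delta=0.0663 Bond=29.1554
(2,0): Delta=0.6978 Bond=51.7817
(2,1): Delta=-0.9328 Bond=167.2344
(2,2): Delta=0.1919 Bond=3.3532
(3,0): Delta=4.3791 Bond=-95.0763
(3,1): Delta=0.2352 Bond=107.3591
(3,2): Delta=-1.0796 Bond=239.5502
(3,3): Delta=0.3517 Bond=-56.5927
V0=33.2131

Under the risk-neutral measure, an up-move has probability p* = (R−d)/(u−d) = 0.7945 and values discount at R = 1.27.
Terminal payoffs: V(4,0)=11.2700, V(4,1)=150.9400, V(4,2)=166.3800, V(4,3)=20.5400, V(4,4)=118.3100
  t=3,j=0: stock 43.6917 → up 62.0422 (V=150.9400), down 30.1473 (V=11.2700). Price 96.2525; hedge Δ=4.3791, bond B=-95.0763.
  t=3,j=1: stock 89.9162 → up 127.6811 (V=166.3800), down 62.0422 (V=150.9400). Price 128.5098; hedge Δ=0.2352, bond B=107.3591.
  t=3,j=2: stock 185.0450 → up 262.7639 (V=20.5400), down 127.6811 (V=166.3800). Price 39.7694; hedge Δ=-1.0796, bond B=239.5502.
  t=3,j=3: stock 380.8173 → up 540.7606 (V=118.3100), down 262.7639 (V=20.5400). Price 77.3388; hedge Δ=0.3517, bond B=-56.5927.
  t=2,j=0: stock 63.3213 → up 89.9162 (V=128.5098), down 43.6917 (V=96.2525). Price 95.9697; hedge Δ=0.6978, bond B=51.7817.
  t=2,j=1: stock 130.3134 → up 185.0450 (V=39.7694), down 89.9162 (V=128.5098). Price 45.6722; hedge Δ=-0.9328, bond B=167.2344.
  t=2,j=2: stock 268.1812 → up 380.8173 (V=77.3388), down 185.0450 (V=39.7694). Price 54.8182; hedge Δ=0.1919, bond B=3.3532.
  t=1,j=0: stock 91.7700 → up 130.3134 (V=45.6722), down 63.3213 (V=95.9697). Price 44.1003; hedge Δ=-0.7508, bond B=113.0010.
  t=1,j=1: stock 188.8600 → up 268.1812 (V=54.8182), down 130.3134 (V=45.6722). Price 41.6841; hedge Δ=0.0663, bond B=29.1554.
  t=0,j=0: stock 133.0000 → up 188.8600 (V=41.6841), down 91.7700 (V=44.1003). Price 33.2131; hedge Δ=-0.0249, bond B=36.5228.
Self-financing check: at every node Δ·S+B equals the discounted successor values.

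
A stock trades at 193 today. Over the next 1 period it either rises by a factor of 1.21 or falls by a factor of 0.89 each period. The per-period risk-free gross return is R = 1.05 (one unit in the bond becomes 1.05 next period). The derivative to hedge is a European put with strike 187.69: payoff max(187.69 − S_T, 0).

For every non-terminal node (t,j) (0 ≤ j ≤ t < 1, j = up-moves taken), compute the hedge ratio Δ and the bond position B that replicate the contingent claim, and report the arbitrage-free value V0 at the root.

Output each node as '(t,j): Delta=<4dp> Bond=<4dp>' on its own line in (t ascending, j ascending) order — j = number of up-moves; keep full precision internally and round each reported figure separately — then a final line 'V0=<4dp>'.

No-arbitrage ⇒ martingale measure with p* = (R−d)/(u−d) = 0.5000.
Payoff layer (t=1): V(1,0)=15.9200, V(1,1)=0.0000
  t=0,j=0: stock 193.0000 → up 233.5300 (V=0.0000), down 171.7700 (V=15.9200). Price 7.5810; hedge Δ=-0.2578, bond B=57.3310.
The time-0 hedge costs 7.5810, which is the no-arbitrage price.

(0,0): Delta=-0.2578 Bond=57.3310
V0=7.5810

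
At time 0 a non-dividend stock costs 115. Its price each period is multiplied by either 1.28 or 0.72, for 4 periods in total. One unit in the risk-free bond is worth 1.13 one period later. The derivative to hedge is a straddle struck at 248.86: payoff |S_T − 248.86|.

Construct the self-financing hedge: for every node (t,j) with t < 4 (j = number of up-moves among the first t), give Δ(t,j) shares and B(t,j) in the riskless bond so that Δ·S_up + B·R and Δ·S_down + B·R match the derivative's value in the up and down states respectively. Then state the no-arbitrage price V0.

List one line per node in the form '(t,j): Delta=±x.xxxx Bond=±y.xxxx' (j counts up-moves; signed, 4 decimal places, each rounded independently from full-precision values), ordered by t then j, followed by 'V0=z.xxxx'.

(0,0): Delta=-0.4945 Bond=115.5927
(1,0): Delta=-1.0000 Bond=172.4725
(1,1): Delta=-0.3905 Bond=115.3078
(2,0): Delta=-1.0000 Bond=194.8939
(2,1): Delta=-1.0000 Bond=194.8939
(2,2): Delta=-0.2651 Bond=106.6650
(3,0): Delta=-1.0000 Bond=220.2301
(3,1): Delta=-1.0000 Bond=220.2301
(3,2): Delta=-1.0000 Bond=220.2301
(3,3): Delta=-0.1138 Bond=84.0564
V0=58.7215

Risk-neutral probability p* = (R−d)/(u−d) = (1.13−0.72)/(1.28−0.72) = 0.7321.
Terminal values V(4,·): V(4,0)=217.9551, V(4,1)=193.9179, V(4,2)=151.1851, V(4,3)=75.2158, V(4,4)=59.8408
(3,0): S=42.9235. Δ = (V_up−V_dn)/(S_up−S_dn) = (193.9179−217.9551)/(54.9421−30.9049) = -1.0000. V = [p*·193.9179 + (1−p*)·217.9551]/1.13 = 177.3066. B = V − Δ·S = 220.2301.
(3,1): S=76.3085. Δ = (V_up−V_dn)/(S_up−S_dn) = (151.1851−193.9179)/(97.6749−54.9421) = -1.0000. V = [p*·151.1851 + (1−p*)·193.9179]/1.13 = 143.9216. B = V − Δ·S = 220.2301.
(3,2): S=135.6595. Δ = (V_up−V_dn)/(S_up−S_dn) = (75.2158−151.1851)/(173.6442−97.6749) = -1.0000. V = [p*·75.2158 + (1−p*)·151.1851]/1.13 = 84.5706. B = V − Δ·S = 220.2301.
(3,3): S=241.1725. Δ = (V_up−V_dn)/(S_up−S_dn) = (59.8408−75.2158)/(308.7008−173.6442) = -0.1138. V = [p*·59.8408 + (1−p*)·75.2158]/1.13 = 56.6010. B = V − Δ·S = 84.0564.
(2,0): S=59.6160. Δ = (V_up−V_dn)/(S_up−S_dn) = (143.9216−177.3066)/(76.3085−42.9235) = -1.0000. V = [p*·143.9216 + (1−p*)·177.3066]/1.13 = 135.2779. B = V − Δ·S = 194.8939.
(2,1): S=105.9840. Δ = (V_up−V_dn)/(S_up−S_dn) = (84.5706−143.9216)/(135.6595−76.3085) = -1.0000. V = [p*·84.5706 + (1−p*)·143.9216]/1.13 = 88.9099. B = V − Δ·S = 194.8939.
(2,2): S=188.4160. Δ = (V_up−V_dn)/(S_up−S_dn) = (56.6010−84.5706)/(241.1725−135.6595) = -0.2651. V = [p*·56.6010 + (1−p*)·84.5706]/1.13 = 56.7193. B = V − Δ·S = 106.6650.
(1,0): S=82.8000. Δ = (V_up−V_dn)/(S_up−S_dn) = (88.9099−135.2779)/(105.9840−59.6160) = -1.0000. V = [p*·88.9099 + (1−p*)·135.2779]/1.13 = 89.6725. B = V − Δ·S = 172.4725.
(1,1): S=147.2000. Δ = (V_up−V_dn)/(S_up−S_dn) = (56.7193−88.9099)/(188.4160−105.9840) = -0.3905. V = [p*·56.7193 + (1−p*)·88.9099]/1.13 = 57.8246. B = V − Δ·S = 115.3078.
(0,0): S=115.0000. Δ = (V_up−V_dn)/(S_up−S_dn) = (57.8246−89.6725)/(147.2000−82.8000) = -0.4945. V = [p*·57.8246 + (1−p*)·89.6725]/1.13 = 58.7215. B = V − Δ·S = 115.5927.
Self-financing check: at every node Δ·S+B equals the discounted successor values.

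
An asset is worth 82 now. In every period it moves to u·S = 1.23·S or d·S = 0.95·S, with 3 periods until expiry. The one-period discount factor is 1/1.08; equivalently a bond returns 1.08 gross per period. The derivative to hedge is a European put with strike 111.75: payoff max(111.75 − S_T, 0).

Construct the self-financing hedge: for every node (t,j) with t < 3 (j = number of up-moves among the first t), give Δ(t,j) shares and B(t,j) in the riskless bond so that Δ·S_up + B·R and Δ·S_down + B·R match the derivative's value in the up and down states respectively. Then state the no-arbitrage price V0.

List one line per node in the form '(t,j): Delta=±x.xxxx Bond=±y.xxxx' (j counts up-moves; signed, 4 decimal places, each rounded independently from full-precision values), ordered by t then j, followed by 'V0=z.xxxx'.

Since d<R<u, set p* = (R−d)/(u−d) = 0.4643; price each node as the discounted p*-expectation of its children.
Terminal values V(3,·): V(3,0)=41.4453, V(3,1)=20.7238, V(3,2)=0.0000, V(3,3)=0.0000
(2,0): S=74.0050. Δ = (V_up−V_dn)/(S_up−S_dn) = (20.7238−41.4453)/(91.0261−70.3047) = -1.0000. V = [p*·20.7238 + (1−p*)·41.4453]/1.08 = 29.4672. B = V − Δ·S = 103.4722.
(2,1): S=95.8170. Δ = (V_up−V_dn)/(S_up−S_dn) = (0.0000−20.7238)/(117.8549−91.0261) = -0.7724. V = [p*·0.0000 + (1−p*)·20.7238]/1.08 = 10.2797. B = V − Δ·S = 84.2934.
(2,2): S=124.0578. Δ = (V_up−V_dn)/(S_up−S_dn) = (0.0000−0.0000)/(152.5911−117.8549) = 0.0000. V = [p*·0.0000 + (1−p*)·0.0000]/1.08 = 0.0000. B = V − Δ·S = 0.0000.
(1,0): S=77.9000. Δ = (V_up−V_dn)/(S_up−S_dn) = (10.2797−29.4672)/(95.8170−74.0050) = -0.8797. V = [p*·10.2797 + (1−p*)·29.4672]/1.08 = 19.0359. B = V − Δ·S = 87.5628.
(1,1): S=100.8600. Δ = (V_up−V_dn)/(S_up−S_dn) = (0.0000−10.2797)/(124.0578−95.8170) = -0.3640. V = [p*·0.0000 + (1−p*)·10.2797]/1.08 = 5.0991. B = V − Δ·S = 41.8122.
(0,0): S=82.0000. Δ = (V_up−V_dn)/(S_up−S_dn) = (5.0991−19.0359)/(100.8600−77.9000) = -0.6070. V = [p*·5.0991 + (1−p*)·19.0359]/1.08 = 11.6344. B = V − Δ·S = 61.4087.
Each (Δ,B) replicates both successor values, so the strategy is self-financing and V0 is arbitrage-free.

(0,0): Delta=-0.6070 Bond=61.4087
(1,0): Delta=-0.8797 Bond=87.5628
(1,1): Delta=-0.3640 Bond=41.8122
(2,0): Delta=-1.0000 Bond=103.4722
(2,1): Delta=-0.7724 Bond=84.2934
(2,2): Delta=0.0000 Bond=0.0000
V0=11.6344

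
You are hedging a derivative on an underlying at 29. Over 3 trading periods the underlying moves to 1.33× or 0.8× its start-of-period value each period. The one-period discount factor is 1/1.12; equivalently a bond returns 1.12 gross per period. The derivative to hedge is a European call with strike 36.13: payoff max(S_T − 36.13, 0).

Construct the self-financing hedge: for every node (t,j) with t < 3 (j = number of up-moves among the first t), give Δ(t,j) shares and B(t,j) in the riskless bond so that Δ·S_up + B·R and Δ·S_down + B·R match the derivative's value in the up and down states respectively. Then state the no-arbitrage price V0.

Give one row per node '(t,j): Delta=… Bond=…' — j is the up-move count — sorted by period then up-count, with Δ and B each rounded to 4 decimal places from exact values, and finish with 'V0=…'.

Under the risk-neutral measure, an up-move has probability p* = (R−d)/(u−d) = 0.6038 and values discount at R = 1.12.
At expiry t=3: V(3,0)=0.0000, V(3,1)=0.0000, V(3,2)=4.9085, V(3,3)=32.0965
  t=2,j=0: stock 18.5600 → up 24.6848 (V=0.0000), down 14.8480 (V=0.0000). Price 0.0000; hedge Δ=0.0000, bond B=0.0000.
  t=2,j=1: stock 30.8560 → up 41.0385 (V=4.9085), down 24.6848 (V=0.0000). Price 2.6461; hedge Δ=0.3001, bond B=-6.6152.
  t=2,j=2: stock 51.2981 → up 68.2265 (V=32.0965), down 41.0385 (V=4.9085). Price 19.0392; hedge Δ=1.0000, bond B=-32.2589.
  t=1,j=0: stock 23.2000 → up 30.8560 (V=2.6461), down 18.5600 (V=0.0000). Price 1.4265; hedge Δ=0.2152, bond B=-3.5661.
  t=1,j=1: stock 38.5700 → up 51.2981 (V=19.0392), down 30.8560 (V=2.6461). Price 11.1998; hedge Δ=0.8019, bond B=-19.7305.
  t=0,j=0: stock 29.0000 → up 38.5700 (V=11.1998), down 23.2000 (V=1.4265). Price 6.5423; hedge Δ=0.6359, bond B=-11.8980.
The time-0 hedge costs 6.5423, which is the no-arbitrage price.

(0,0): Delta=0.6359 Bond=-11.8980
(1,0): Delta=0.2152 Bond=-3.5661
(1,1): Delta=0.8019 Bond=-19.7305
(2,0): Delta=0.0000 Bond=0.0000
(2,1): Delta=0.3001 Bond=-6.6152
(2,2): Delta=1.0000 Bond=-32.2589
V0=6.5423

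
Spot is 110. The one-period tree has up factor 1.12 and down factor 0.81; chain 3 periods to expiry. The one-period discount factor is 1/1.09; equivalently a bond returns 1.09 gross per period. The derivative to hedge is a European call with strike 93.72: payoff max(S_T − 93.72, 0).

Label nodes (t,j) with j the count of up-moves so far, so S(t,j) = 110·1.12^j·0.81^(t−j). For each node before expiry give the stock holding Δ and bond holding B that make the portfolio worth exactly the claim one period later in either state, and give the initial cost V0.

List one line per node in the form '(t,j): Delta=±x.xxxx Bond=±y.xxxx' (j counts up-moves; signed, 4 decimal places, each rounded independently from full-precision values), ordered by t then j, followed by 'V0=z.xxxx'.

(0,0): Delta=0.9392 Bond=-65.4054
(1,0): Delta=0.5414 Bond=-35.8486
(1,1): Delta=0.9700 Bond=-75.0894
(2,0): Delta=0.0000 Bond=0.0000
(2,1): Delta=0.5834 Bond=-43.2616
(2,2): Delta=1.0000 Bond=-85.9817
V0=37.9082

Under the risk-neutral measure, an up-move has probability p* = (R−d)/(u−d) = 0.9032 and values discount at R = 1.09.
Payoff layer (t=3): V(3,0)=0.0000, V(3,1)=0.0000, V(3,2)=18.0470, V(3,3)=60.8221
Node (2,0) S=72.1710: V=(p*·0.0000+(1−p*)·0.0000)/1.09=0.0000; Δ=(0.0000−0.0000)/(80.8315−58.4585)=0.0000; B=V−Δ·S=0.0000
Node (2,1) S=99.7920: V=(p*·18.0470+(1−p*)·0.0000)/1.09=14.9546; Δ=(18.0470−0.0000)/(111.7670−80.8315)=0.5834; B=V−Δ·S=-43.2616
Node (2,2) S=137.9840: V=(p*·60.8221+(1−p*)·18.0470)/1.09=52.0023; Δ=(60.8221−18.0470)/(154.5421−111.7670)=1.0000; B=V−Δ·S=-85.9817
Node (1,0) S=89.1000: V=(p*·14.9546+(1−p*)·0.0000)/1.09=12.3921; Δ=(14.9546−0.0000)/(99.7920−72.1710)=0.5414; B=V−Δ·S=-35.8486
Node (1,1) S=123.2000: V=(p*·52.0023+(1−p*)·14.9546)/1.09=44.4193; Δ=(52.0023−14.9546)/(137.9840−99.7920)=0.9700; B=V−Δ·S=-75.0894
Node (0,0) S=110.0000: V=(p*·44.4193+(1−p*)·12.3921)/1.09=37.9082; Δ=(44.4193−12.3921)/(123.2000−89.1000)=0.9392; B=V−Δ·S=-65.4054
Each (Δ,B) replicates both successor values, so the strategy is self-financing and V0 is arbitrage-free.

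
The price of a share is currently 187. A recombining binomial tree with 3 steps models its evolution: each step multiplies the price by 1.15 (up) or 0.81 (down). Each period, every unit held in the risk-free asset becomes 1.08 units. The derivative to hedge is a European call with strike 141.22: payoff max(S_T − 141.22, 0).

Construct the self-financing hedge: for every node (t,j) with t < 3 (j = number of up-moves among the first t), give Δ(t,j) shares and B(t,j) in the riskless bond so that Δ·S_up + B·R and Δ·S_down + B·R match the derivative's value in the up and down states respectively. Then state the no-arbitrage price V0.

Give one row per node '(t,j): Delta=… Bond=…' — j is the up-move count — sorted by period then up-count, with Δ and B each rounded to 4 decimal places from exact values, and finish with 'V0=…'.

The replicating-portfolio and risk-neutral prices coincide; use p* = (1.08−0.81)/(1.15−0.81) = 0.7941 for the latter.
Terminal payoffs: V(3,0)=0.0000, V(3,1)=0.0000, V(3,2)=59.0991, V(3,3)=143.1836
(2,0): S=122.6907. Δ = (V_up−V_dn)/(S_up−S_dn) = (0.0000−0.0000)/(141.0943−99.3795) = 0.0000. V = [p*·0.0000 + (1−p*)·0.0000]/1.08 = 0.0000. B = V − Δ·S = 0.0000.
(2,1): S=174.1905. Δ = (V_up−V_dn)/(S_up−S_dn) = (59.0991−0.0000)/(200.3191−141.0943) = 0.9979. V = [p*·59.0991 + (1−p*)·0.0000]/1.08 = 43.4552. B = V − Δ·S = -130.3656.
(2,2): S=247.3075. Δ = (V_up−V_dn)/(S_up−S_dn) = (143.1836−59.0991)/(284.4036−200.3191) = 1.0000. V = [p*·143.1836 + (1−p*)·59.0991]/1.08 = 116.5482. B = V − Δ·S = -130.7593.
(1,0): S=151.4700. Δ = (V_up−V_dn)/(S_up−S_dn) = (43.4552−0.0000)/(174.1905−122.6907) = 0.8438. V = [p*·43.4552 + (1−p*)·0.0000]/1.08 = 31.9524. B = V − Δ·S = -95.8571.
(1,1): S=215.0500. Δ = (V_up−V_dn)/(S_up−S_dn) = (116.5482−43.4552)/(247.3075−174.1905) = 0.9997. V = [p*·116.5482 + (1−p*)·43.4552]/1.08 = 93.9812. B = V − Δ·S = -120.9983.
(0,0): S=187.0000. Δ = (V_up−V_dn)/(S_up−S_dn) = (93.9812−31.9524)/(215.0500−151.4700) = 0.9756. V = [p*·93.9812 + (1−p*)·31.9524]/1.08 = 75.1949. B = V − Δ·S = -107.2428.
The time-0 hedge costs 75.1949, which is the no-arbitrage price.

(0,0): Delta=0.9756 Bond=-107.2428
(1,0): Delta=0.8438 Bond=-95.8571
(1,1): Delta=0.9997 Bond=-120.9983
(2,0): Delta=0.0000 Bond=0.0000
(2,1): Delta=0.9979 Bond=-130.3656
(2,2): Delta=1.0000 Bond=-130.7593
V0=75.1949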